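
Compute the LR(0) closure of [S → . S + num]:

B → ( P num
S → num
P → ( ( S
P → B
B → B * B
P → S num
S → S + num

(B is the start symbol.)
To compute CLOSURE, for each item [A → α.Bβ] where B is a non-terminal, add [B → .γ] for all productions B → γ; repeat for the newly added items until nothing changes.

Start with: [S → . S + num]
  [S → . S + num] has the dot before S: add [S → . num]
No further items can be added.

CLOSURE = { [S → . S + num], [S → . num] }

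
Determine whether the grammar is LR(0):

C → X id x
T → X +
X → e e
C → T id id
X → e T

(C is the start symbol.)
No. Shift-reduce conflict between [X → e e .] and [X → . e T]

Augment with C' → C and build the canonical LR(0) collection (I0 = CLOSURE({[C' → . C]}), then GOTO on every symbol after a dot until no new states appear). It has 13 states:
  I0: { [C → . T id id], [C → . X id x], [C' → . C], [T → . X +], [X → . e T], [X → . e e] }  — shift
  I1: { [C' → C .] }  — accept
  I2: { [C → T . id id] }  — shift
  I3: { [C → X . id x], [T → X . +] }  — shift
  I4: { [T → . X +], [X → . e T], [X → . e e], [X → e . T], [X → e . e] }  — shift
  I5: { [X → e T .] }  — reduce
  I6: { [T → X . +] }  — shift
  I7: { [T → . X +], [X → . e T], [X → . e e], [X → e . T], [X → e . e], [X → e e .] }  — shift, reduce
  I8: { [T → X + .] }  — reduce
  I9: { [C → X id . x] }  — shift
  I10: { [C → X id x .] }  — reduce
  I11: { [C → T id . id] }  — shift
  I12: { [C → T id id .] }  — reduce

Conflict in state I7:
  Shift-reduce conflict between [X → e e .] and [X → . e T]
So the grammar is NOT LR(0).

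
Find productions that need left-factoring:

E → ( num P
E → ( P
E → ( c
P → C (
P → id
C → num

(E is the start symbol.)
Left-factoring is needed when two productions for the same non-terminal
share a common prefix on the right-hand side.

Productions for E:
  E → ( num P
  E → ( P
  E → ( c
Productions for P:
  P → C (
  P → id

Found common prefix '(' in productions for E

Answer: Yes, E has productions with common prefix '('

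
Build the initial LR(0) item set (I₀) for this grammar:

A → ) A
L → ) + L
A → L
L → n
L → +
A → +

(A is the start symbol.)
First, augment the grammar with A' → A
I₀ = CLOSURE({ [A' → . A] }):
  [A' → . A] has the dot before A: add [A → . ) A], [A → . L], [A → . +]
  [A → . L] has the dot before L: add [L → . ) + L], [L → . n], [L → . +]
No further items can be added.

I₀ = { [A → . ) A], [A → . +], [A → . L], [A' → . A], [L → . ) + L], [L → . +], [L → . n] }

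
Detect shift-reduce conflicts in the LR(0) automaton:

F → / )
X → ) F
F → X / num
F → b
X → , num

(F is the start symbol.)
Augment with F' → F and build the canonical LR(0) collection (I0 = CLOSURE({[F' → . F]}), then GOTO on every symbol after a dot until no new states appear). It has 12 states:
  I0: { [F → . / )], [F → . X / num], [F → . b], [F' → . F], [X → . ) F], [X → . , num] }  — shift
  I1: { [F → . / )], [F → . X / num], [F → . b], [X → ) . F], [X → . ) F], [X → . , num] }  — shift
  I2: { [X → , . num] }  — shift
  I3: { [F → / . )] }  — shift
  I4: { [F' → F .] }  — accept
  I5: { [F → X . / num] }  — shift
  I6: { [F → b .] }  — reduce
  I7: { [F → X / . num] }  — shift
  I8: { [F → X / num .] }  — reduce
  I9: { [F → / ) .] }  — reduce
  I10: { [X → , num .] }  — reduce
  I11: { [X → ) F .] }  — reduce

No state contains both a complete item and a shift item.

Answer: No shift-reduce conflicts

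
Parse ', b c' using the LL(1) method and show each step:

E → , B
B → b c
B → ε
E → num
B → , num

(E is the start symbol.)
LL(1) parsing maintains a stack (initially the start symbol over $) and the input. At each step: if the stack top is a terminal, match it against the current input token; if it is a non-terminal N, replace it with the RHS of M[N, lookahead] (the unique production whose predict set contains the lookahead).

Stack is shown with the top on the left.

Stack  Input    Action
----------------------
E $    , b c $  output E → , B
, B $  , b c $  match ','
B $    b c $    output B → b c
b c $  b c $    match 'b'
c $    c $      match 'c'
$      $        accept

The string is accepted.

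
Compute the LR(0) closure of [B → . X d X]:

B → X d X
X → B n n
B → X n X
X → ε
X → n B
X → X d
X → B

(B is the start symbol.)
To compute CLOSURE, for each item [A → α.Bβ] where B is a non-terminal, add [B → .γ] for all productions B → γ; repeat for the newly added items until nothing changes.

Start with: [B → . X d X]
  [B → . X d X] has the dot before X: add [X → . B n n], [X → .], [X → . n B], [X → . X d], [X → . B]
  [X → . B n n] has the dot before B: add [B → . X n X]
No further items can be added.

CLOSURE = { [B → . X d X], [B → . X n X], [X → . B n n], [X → . B], [X → . X d], [X → . n B], [X → .] }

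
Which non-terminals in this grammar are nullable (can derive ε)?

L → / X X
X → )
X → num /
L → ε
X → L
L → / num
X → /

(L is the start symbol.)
A non-terminal is nullable if it can derive ε (the empty string): either it has an ε-production, or it has a production whose right-hand side consists entirely of nullable non-terminals.

ε-productions: L → ε
So L is immediately nullable.
X → L: every symbol on the right is nullable, so X is nullable too.
Every non-terminal is now nullable.
Nullable = { 'L', 'X' }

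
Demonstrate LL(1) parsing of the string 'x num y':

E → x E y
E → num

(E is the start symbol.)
LL(1) parsing maintains a stack (initially the start symbol over $) and the input. At each step: if the stack top is a terminal, match it against the current input token; if it is a non-terminal N, replace it with the RHS of M[N, lookahead] (the unique production whose predict set contains the lookahead).

Stack is shown with the top on the left.

Stack    Input      Action
--------------------------
E $      x num y $  output E → x E y
x E y $  x num y $  match 'x'
E y $    num y $    output E → num
num y $  num y $    match 'num'
y $      y $        match 'y'
$        $          accept

The string is accepted.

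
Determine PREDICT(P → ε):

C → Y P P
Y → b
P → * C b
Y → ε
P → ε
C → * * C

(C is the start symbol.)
{ $, '*', 'b' }

PREDICT(P → ε) = (FIRST(RHS) \ {ε}) ∪ (FOLLOW(P) if ε ∈ FIRST(RHS), i.e. RHS ⇒* ε)
The right-hand side is ε (FIRST(ε) = { ε }), so the predict set is FOLLOW(P) = { $, '*', 'b' }
PREDICT(P → ε) = { $, '*', 'b' }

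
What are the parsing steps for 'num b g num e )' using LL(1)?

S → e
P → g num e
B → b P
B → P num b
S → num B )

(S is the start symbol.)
LL(1) parsing maintains a stack (initially the start symbol over $) and the input. At each step: if the stack top is a terminal, match it against the current input token; if it is a non-terminal N, replace it with the RHS of M[N, lookahead] (the unique production whose predict set contains the lookahead).

Stack is shown with the top on the left.

Stack        Input              Action
--------------------------------------
S $          num b g num e ) $  output S → num B )
num B ) $    num b g num e ) $  match 'num'
B ) $        b g num e ) $      output B → b P
b P ) $      b g num e ) $      match 'b'
P ) $        g num e ) $        output P → g num e
g num e ) $  g num e ) $        match 'g'
num e ) $    num e ) $          match 'num'
e ) $        e ) $              match 'e'
) $          ) $                match ')'
$            $                  accept

The string is accepted.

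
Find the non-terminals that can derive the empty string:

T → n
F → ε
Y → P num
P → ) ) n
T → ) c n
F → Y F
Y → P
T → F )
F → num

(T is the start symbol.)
{ 'F' }

A non-terminal is nullable if it can derive ε (the empty string): either it has an ε-production, or it has a production whose right-hand side consists entirely of nullable non-terminals.

ε-productions: F → ε
So F is immediately nullable.
No further non-terminal can be added: every production for the remaining non-terminals contains a terminal or a non-nullable non-terminal.
Nullable = { 'F' }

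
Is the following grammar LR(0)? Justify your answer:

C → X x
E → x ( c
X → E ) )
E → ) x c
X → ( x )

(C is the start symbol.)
Augment with C' → C and build the canonical LR(0) collection (I0 = CLOSURE({[C' → . C]}), then GOTO on every symbol after a dot until no new states appear). It has 16 states:
  I0: { [C → . X x], [C' → . C], [E → . ) x c], [E → . x ( c], [X → . ( x )], [X → . E ) )] }  — shift
  I1: { [X → ( . x )] }  — shift
  I2: { [E → ) . x c] }  — shift
  I3: { [C' → C .] }  — accept
  I4: { [X → E . ) )] }  — shift
  I5: { [C → X . x] }  — shift
  I6: { [E → x . ( c] }  — shift
  I7: { [E → x ( . c] }  — shift
  I8: { [E → x ( c .] }  — reduce
  I9: { [C → X x .] }  — reduce
  I10: { [X → E ) . )] }  — shift
  I11: { [X → E ) ) .] }  — reduce
  I12: { [E → ) x . c] }  — shift
  I13: { [E → ) x c .] }  — reduce
  I14: { [X → ( x . )] }  — shift
  I15: { [X → ( x ) .] }  — reduce

Every state is either a pure shift/goto state or contains exactly one complete item and nothing to shift — no conflicts. The grammar is LR(0).

Answer: Yes, the grammar is LR(0)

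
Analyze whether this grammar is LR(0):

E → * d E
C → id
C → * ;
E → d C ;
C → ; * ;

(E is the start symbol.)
A grammar is LR(0) if no state in the canonical LR(0) collection has:
  - both a shift item (dot before a terminal) and a complete item (shift-reduce conflict), or
  - two or more complete items (reduce-reduce conflict; the accept item [E' → E .] counts as a complete item here).

Augment with E' → E and build the canonical LR(0) collection (I0 = CLOSURE({[E' → . E]}), then GOTO on every symbol after a dot until no new states appear). It has 14 states:
  I0: { [E → . * d E], [E → . d C ;], [E' → . E] }  — shift
  I1: { [E → * . d E] }  — shift
  I2: { [E' → E .] }  — accept
  I3: { [C → . * ;], [C → . ; * ;], [C → . id], [E → d . C ;] }  — shift
  I4: { [C → * . ;] }  — shift
  I5: { [C → ; . * ;] }  — shift
  I6: { [E → d C . ;] }  — shift
  I7: { [C → id .] }  — reduce
  I8: { [E → d C ; .] }  — reduce
  I9: { [C → ; * . ;] }  — shift
  I10: { [C → ; * ; .] }  — reduce
  I11: { [C → * ; .] }  — reduce
  I12: { [E → * d . E], [E → . * d E], [E → . d C ;] }  — shift
  I13: { [E → * d E .] }  — reduce

Every state is either a pure shift/goto state or contains exactly one complete item and nothing to shift — no conflicts. The grammar is LR(0).

Answer: Yes, the grammar is LR(0)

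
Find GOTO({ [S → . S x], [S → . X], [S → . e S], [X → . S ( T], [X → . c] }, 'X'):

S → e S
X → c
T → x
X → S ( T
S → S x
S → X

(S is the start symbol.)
GOTO(I, 'X') = CLOSURE({ [A → αX.β] : [A → α.Xβ] ∈ I, X = 'X' })

Items with dot before 'X', with the dot advanced:
  [S → . X] → [S → X .]
Closure adds nothing (no advanced item has the dot before a non-terminal).

GOTO = { [S → X .] }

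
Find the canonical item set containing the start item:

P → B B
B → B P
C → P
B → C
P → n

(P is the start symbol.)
First, augment the grammar with P' → P
I₀ = CLOSURE({ [P' → . P] }):
  [P' → . P] has the dot before P: add [P → . B B], [P → . n]
  [P → . B B] has the dot before B: add [B → . B P], [B → . C]
  [B → . C] has the dot before C: add [C → . P]
No further items can be added.

I₀ = { [B → . B P], [B → . C], [C → . P], [P → . B B], [P → . n], [P' → . P] }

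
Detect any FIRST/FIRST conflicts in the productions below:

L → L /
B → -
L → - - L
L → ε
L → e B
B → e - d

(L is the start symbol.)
Yes. L → L '/' / L → '-' '-' L on { '-' }; L → L '/' / L → e B on { 'e' }

A FIRST/FIRST conflict occurs when two productions N → α and N → β for the same non-terminal have FIRST(α) ∩ FIRST(β) ≠ ∅ (with ε ∈ FIRST of a nullable right-hand side, so two nullable alternatives also conflict).

FIRST sets of the non-terminals at (or reachable through a nullable prefix from) the front of some alternative:
  FIRST(L) = { '-', '/', 'e', ε }

Productions for L:
  L → L /: FIRST = { '-', '/', 'e' }
  L → - - L: FIRST = { '-' }
  L → ε: FIRST = { ε }
  L → e B: FIRST = { 'e' }
Productions for B:
  B → -: FIRST = { '-' }
  B → e - d: FIRST = { 'e' }

Conflict for L: L → L / and L → - - L
  Overlap: { '-' }
Conflict for L: L → L / and L → e B
  Overlap: { 'e' }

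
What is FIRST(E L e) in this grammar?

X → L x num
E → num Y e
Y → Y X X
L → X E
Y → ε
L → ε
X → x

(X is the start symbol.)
{ 'num' }

FIRST sets of the non-terminals involved (from the grammar, by fixed-point iteration):
  FIRST(E) = { 'num' }

To compute FIRST(E L e), process the symbols left to right:
Symbol E is a non-terminal. Add FIRST(E) \ {ε} = { 'num' }
E is not nullable (ε ∉ FIRST(E)), so stop here.
FIRST(E L e) = { 'num' }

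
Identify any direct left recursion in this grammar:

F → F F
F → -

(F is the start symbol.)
Direct left recursion occurs when N → N α for some non-terminal N (the right-hand side begins with the left-hand side itself).

F → F F: LEFT RECURSIVE (starts with F)
F → -: starts with '-'

The grammar has direct left recursion on: F.

Answer: Yes, F is left-recursive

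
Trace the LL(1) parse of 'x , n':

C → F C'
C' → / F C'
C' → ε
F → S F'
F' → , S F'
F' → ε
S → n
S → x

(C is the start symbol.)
LL(1) parsing maintains a stack (initially the start symbol over $) and the input. At each step: if the stack top is a terminal, match it against the current input token; if it is a non-terminal N, replace it with the RHS of M[N, lookahead] (the unique production whose predict set contains the lookahead).

Stack is shown with the top on the left.

Stack        Input    Action
----------------------------
C $          x , n $  output C → F C'
F C' $       x , n $  output F → S F'
S F' C' $    x , n $  output S → x
x F' C' $    x , n $  match 'x'
F' C' $      , n $    output F' → , S F'
, S F' C' $  , n $    match ','
S F' C' $    n $      output S → n
n F' C' $    n $      match 'n'
F' C' $      $        output F' → ε
C' $         $        output C' → ε
$            $        accept

The string is accepted.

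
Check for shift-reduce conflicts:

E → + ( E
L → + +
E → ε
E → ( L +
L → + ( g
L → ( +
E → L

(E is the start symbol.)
A shift-reduce conflict occurs when an LR(0) state has both:
  - a complete (reduce) item [A → α .] (dot at the end), and
  - a shift item [B → β . c γ] (dot before a terminal).

Augment with E' → E and build the canonical LR(0) collection (I0 = CLOSURE({[E' → . E]}), then GOTO on every symbol after a dot until no new states appear). It has 15 states:
  I0: { [E → . ( L +], [E → . + ( E], [E → . L], [E → .], [E' → . E], [L → . ( +], [L → . + ( g], [L → . + +] }  — shift, reduce
  I1: { [E → ( . L +], [L → ( . +], [L → . ( +], [L → . + ( g], [L → . + +] }  — shift
  I2: { [E → + . ( E], [L → + . ( g], [L → + . +] }  — shift
  I3: { [E' → E .] }  — accept
  I4: { [E → L .] }  — reduce
  I5: { [E → + ( . E], [E → . ( L +], [E → . + ( E], [E → . L], [E → .], [L → + ( . g], [L → . ( +], [L → . + ( g], [L → . + +] }  — shift, reduce
  I6: { [L → + + .] }  — reduce
  I7: { [E → + ( E .] }  — reduce
  I8: { [L → + ( g .] }  — reduce
  I9: { [L → ( . +] }  — shift
  I10: { [L → ( + .], [L → + . ( g], [L → + . +] }  — shift, reduce
  I11: { [E → ( L . +] }  — shift
  I12: { [E → ( L + .] }  — reduce
  I13: { [L → + ( . g] }  — shift
  I14: { [L → ( + .] }  — reduce

I0 contains reduce item [E → .] and shift items [E → . ( L +], [E → . + ( E], [L → . ( +], [L → . + ( g], [L → . + +] — shift-reduce conflict.
I5 contains reduce item [E → .] and shift items [E → . ( L +], [E → . + ( E], [L → . ( +], [L → . + ( g], [L → + ( . g], [L → . + +] — shift-reduce conflict.
I10 contains reduce item [L → ( + .] and shift items [L → + . ( g], [L → + . +] — shift-reduce conflict.

Answer: Yes — I0: [E → .] vs [E → . ( L +]; I5: [E → .] vs [E → . ( L +]; I10: [L → ( + .] vs [L → + . ( g]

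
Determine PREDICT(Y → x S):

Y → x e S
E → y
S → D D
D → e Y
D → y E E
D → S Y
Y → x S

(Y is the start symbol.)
{ 'x' }

PREDICT(Y → x S) = (FIRST(RHS) \ {ε}) ∪ (FOLLOW(Y) if ε ∈ FIRST(RHS), i.e. RHS ⇒* ε)
FIRST(x S) = { 'x' }
ε ∉ FIRST(x S), so FOLLOW(Y) is not added.
PREDICT(Y → x S) = { 'x' }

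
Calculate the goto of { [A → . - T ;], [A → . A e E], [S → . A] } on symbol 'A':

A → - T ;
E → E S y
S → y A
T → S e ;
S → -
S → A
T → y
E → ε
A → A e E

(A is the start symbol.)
{ [A → A . e E], [S → A .] }

GOTO(I, 'A') = CLOSURE({ [A → αX.β] : [A → α.Xβ] ∈ I, X = 'A' })

Items with dot before 'A', with the dot advanced:
  [A → . A e E] → [A → A . e E]
  [S → . A] → [S → A .]
Closure adds nothing (no advanced item has the dot before a non-terminal).

GOTO = { [A → A . e E], [S → A .] }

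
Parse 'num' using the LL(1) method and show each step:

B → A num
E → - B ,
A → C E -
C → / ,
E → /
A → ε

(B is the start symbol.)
LL(1) parsing maintains a stack (initially the start symbol over $) and the input. At each step: if the stack top is a terminal, match it against the current input token; if it is a non-terminal N, replace it with the RHS of M[N, lookahead] (the unique production whose predict set contains the lookahead).

Stack is shown with the top on the left.

Stack    Input  Action
----------------------
B $      num $  output B → A num
A num $  num $  output A → ε
num $    num $  match 'num'
$        $      accept

The string is accepted.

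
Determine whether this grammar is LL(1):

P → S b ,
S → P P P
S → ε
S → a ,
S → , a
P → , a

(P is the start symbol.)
A grammar is LL(1) if for each non-terminal N with multiple productions, the predict sets of those productions are pairwise disjoint, where PREDICT(N → α) = (FIRST(α) \ {ε}) ∪ (FOLLOW(N) if α ⇒* ε).

Relevant sets:
  FIRST(S) = { ',', 'a', 'b', ε }
  FIRST(P) = { ',', 'a', 'b' }
  FOLLOW(S) = { 'b' }

For P:
  PREDICT(P → S b ',') = { ',', 'a', 'b' }
  PREDICT(P → ',' a) = { ',' }
For S:
  PREDICT(S → P P P) = { ',', 'a', 'b' }
  PREDICT(S → ε) = { 'b' }
  PREDICT(S → a ',') = { 'a' }
  PREDICT(S → ',' a) = { ',' }

Conflict found: Predict set conflict for P: { ',' }
The grammar is NOT LL(1).

Answer: No. Predict set conflict for P: { ',' }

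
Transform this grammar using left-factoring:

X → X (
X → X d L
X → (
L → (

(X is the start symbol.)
X → X X'
X' → (
X' → d L
X → (
L → (

Left-factoring transforms A → αβ₁ | αβ₂ into A → αA' and A' → β₁ | β₂
(α is the longest common prefix among the alternatives). Repeat until
no nonterminal has two alternatives with a common prefix.

Round 1: X has alternatives sharing prefix 'X'. Introduce X': X → X X'
  Add: X' → (
  Add: X' → d L

No remaining common prefixes — done.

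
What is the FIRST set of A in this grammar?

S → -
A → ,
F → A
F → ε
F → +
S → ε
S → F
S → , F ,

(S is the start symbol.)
{ ',' }

From A → ,:
  - ',' is a terminal: add ',' and stop

Collecting: FIRST(A) = { ',' }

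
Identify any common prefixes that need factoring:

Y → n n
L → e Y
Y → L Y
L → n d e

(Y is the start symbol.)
No, left-factoring is not needed

Left-factoring is needed when two productions for the same non-terminal
share a common prefix on the right-hand side.

Productions for Y:
  Y → n n
  Y → L Y
Productions for L:
  L → e Y
  L → n d e

No common prefixes found.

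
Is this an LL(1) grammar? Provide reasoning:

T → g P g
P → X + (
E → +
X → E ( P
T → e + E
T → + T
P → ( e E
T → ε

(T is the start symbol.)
Yes, the grammar is LL(1).

Relevant sets:
  FIRST(X) = { '+' }
  FOLLOW(T) = { $ }

For T:
  PREDICT(T → g P g) = { 'g' }
  PREDICT(T → e '+' E) = { 'e' }
  PREDICT(T → '+' T) = { '+' }
  PREDICT(T → ε) = { $ }
For P:
  PREDICT(P → X '+' '(') = { '+' }
  PREDICT(P → '(' e E) = { '(' }
E, X have a single production, so nothing to check there.

All predict sets are disjoint. The grammar IS LL(1).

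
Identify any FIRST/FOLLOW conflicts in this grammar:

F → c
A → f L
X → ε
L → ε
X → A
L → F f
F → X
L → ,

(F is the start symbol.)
Yes. X → A with FOLLOW(X) on { 'f' }; L → F f with FOLLOW(L) on { 'f' }

Nullable non-terminals: F, L, X.
FIRST sets used below: FIRST(X) = { 'f', ε }, FIRST(F) = { 'c', 'f', ε }, FIRST(A) = { 'f' }

F: nullable alternative(s) F → X; FOLLOW(F) = { $, 'f' }
  F → c: FIRST \ {ε} = { 'c' } — disjoint from FOLLOW(F)
  F → X: FIRST \ {ε} = { 'f' } — this is the only nullable alternative, skip

L: nullable alternative(s) L → ε; FOLLOW(L) = { $, 'f' }
  L → ε: FIRST \ {ε} = { } — this is the only nullable alternative, skip
  L → F f: FIRST \ {ε} = { 'c', 'f' } — overlaps FOLLOW(L) on { 'f' }: CONFLICT
  L → ,: FIRST \ {ε} = { ',' } — disjoint from FOLLOW(L)

X: nullable alternative(s) X → ε; FOLLOW(X) = { $, 'f' }
  X → ε: FIRST \ {ε} = { } — this is the only nullable alternative, skip
  X → A: FIRST \ {ε} = { 'f' } — overlaps FOLLOW(X) on { 'f' }: CONFLICT

A has no nullable alternative, so no FIRST/FOLLOW check is needed there.

So the grammar has 2 FIRST/FOLLOW conflicts (marked CONFLICT above).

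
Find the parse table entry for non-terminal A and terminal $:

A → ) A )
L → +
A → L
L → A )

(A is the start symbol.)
Empty (error entry)

To find M[A, $], we find productions for A where $ is in the predict set (PREDICT(N → α) = (FIRST(α) \ {ε}) ∪ (FOLLOW(N) if α ⇒* ε)).

Relevant sets:
  FIRST(L) = { ')', '+' }

A → ) A ): PREDICT = { ')' }
A → L: PREDICT = { ')', '+' }

M[A, $] is empty (no production applies)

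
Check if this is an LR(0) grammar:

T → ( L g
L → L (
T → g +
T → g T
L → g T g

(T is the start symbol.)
Augment with T' → T and build the canonical LR(0) collection (I0 = CLOSURE({[T' → . T]}), then GOTO on every symbol after a dot until no new states appear). It has 12 states:
  I0: { [T → . ( L g], [T → . g +], [T → . g T], [T' → . T] }  — shift
  I1: { [L → . L (], [L → . g T g], [T → ( . L g] }  — shift
  I2: { [T' → T .] }  — accept
  I3: { [T → . ( L g], [T → . g +], [T → . g T], [T → g . +], [T → g . T] }  — shift
  I4: { [T → g + .] }  — reduce
  I5: { [T → g T .] }  — reduce
  I6: { [L → L . (], [T → ( L . g] }  — shift
  I7: { [L → g . T g], [T → . ( L g], [T → . g +], [T → . g T] }  — shift
  I8: { [L → g T . g] }  — shift
  I9: { [L → g T g .] }  — reduce
  I10: { [L → L ( .] }  — reduce
  I11: { [T → ( L g .] }  — reduce

Every state is either a pure shift/goto state or contains exactly one complete item and nothing to shift — no conflicts. The grammar is LR(0).

Answer: Yes, the grammar is LR(0)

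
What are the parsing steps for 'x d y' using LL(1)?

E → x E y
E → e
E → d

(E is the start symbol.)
LL(1) parsing maintains a stack (initially the start symbol over $) and the input. At each step: if the stack top is a terminal, match it against the current input token; if it is a non-terminal N, replace it with the RHS of M[N, lookahead] (the unique production whose predict set contains the lookahead).

Stack is shown with the top on the left.

Stack    Input    Action
------------------------
E $      x d y $  output E → x E y
x E y $  x d y $  match 'x'
E y $    d y $    output E → d
d y $    d y $    match 'd'
y $      y $      match 'y'
$        $        accept

The string is accepted.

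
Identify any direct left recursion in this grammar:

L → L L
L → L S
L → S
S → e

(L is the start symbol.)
Yes, L is left-recursive

Direct left recursion occurs when N → N α for some non-terminal N (the right-hand side begins with the left-hand side itself).

L → L L: LEFT RECURSIVE (starts with L)
L → L S: LEFT RECURSIVE (starts with L)
L → S: starts with S
S → e: starts with e

The grammar has direct left recursion on: L.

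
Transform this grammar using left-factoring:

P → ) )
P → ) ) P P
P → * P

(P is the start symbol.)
P → ) ) P'
P' → ε
P' → P P
P → * P

Left-factoring transforms A → αβ₁ | αβ₂ into A → αA' and A' → β₁ | β₂
(α is the longest common prefix among the alternatives). Repeat until
no nonterminal has two alternatives with a common prefix.

Round 1: P has alternatives sharing prefix ') )'. Introduce P': P → ) ) P'
  Add: P' → ε
  Add: P' → P P

No remaining common prefixes — done.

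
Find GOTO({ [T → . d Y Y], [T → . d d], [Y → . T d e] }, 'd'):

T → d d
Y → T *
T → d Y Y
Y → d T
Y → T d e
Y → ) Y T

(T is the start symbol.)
GOTO(I, 'd') = CLOSURE({ [A → αX.β] : [A → α.Xβ] ∈ I, X = 'd' })

Items with dot before 'd', with the dot advanced:
  [T → . d Y Y] → [T → d . Y Y]
  [T → . d d] → [T → d . d]
Closure of the advanced items:
  [T → d . Y Y] has the dot before Y: add [Y → . T *], [Y → . d T], [Y → . T d e], [Y → . ) Y T]
  [Y → . T *] has the dot before T: add [T → . d d], [T → . d Y Y]

GOTO = { [T → . d Y Y], [T → . d d], [T → d . Y Y], [T → d . d], [Y → . ) Y T], [Y → . T *], [Y → . T d e], [Y → . d T] }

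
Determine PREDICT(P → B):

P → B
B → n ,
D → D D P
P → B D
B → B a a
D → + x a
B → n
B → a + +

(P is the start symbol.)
PREDICT(P → B) = (FIRST(RHS) \ {ε}) ∪ (FOLLOW(P) if ε ∈ FIRST(RHS), i.e. RHS ⇒* ε)
FIRST(B) = { 'a', 'n' }
FIRST(B) = { 'a', 'n' }
ε ∉ FIRST(B), so FOLLOW(P) is not added.
PREDICT(P → B) = { 'a', 'n' }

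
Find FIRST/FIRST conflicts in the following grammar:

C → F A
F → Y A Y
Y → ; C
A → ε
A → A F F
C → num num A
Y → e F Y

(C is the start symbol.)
FIRST sets of the non-terminals at (or reachable through a nullable prefix from) the front of some alternative:
  FIRST(F) = { ';', 'e' }
  FIRST(A) = { ';', 'e', ε }

Productions for C:
  C → F A: FIRST = { ';', 'e' }
  C → num num A: FIRST = { 'num' }
Productions for Y:
  Y → ; C: FIRST = { ';' }
  Y → e F Y: FIRST = { 'e' }
Productions for A:
  A → ε: FIRST = { ε }
  A → A F F: FIRST = { ';', 'e' }
F has only one production, so no FIRST/FIRST conflict is possible there.

All alternatives of each non-terminal have pairwise disjoint FIRST sets.

Answer: No FIRST/FIRST conflicts.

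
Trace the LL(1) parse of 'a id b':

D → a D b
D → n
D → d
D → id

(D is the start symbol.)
LL(1) parsing maintains a stack (initially the start symbol over $) and the input. At each step: if the stack top is a terminal, match it against the current input token; if it is a non-terminal N, replace it with the RHS of M[N, lookahead] (the unique production whose predict set contains the lookahead).

Stack is shown with the top on the left.

Stack    Input     Action
-------------------------
D $      a id b $  output D → a D b
a D b $  a id b $  match 'a'
D b $    id b $    output D → id
id b $   id b $    match 'id'
b $      b $       match 'b'
$        $         accept

The string is accepted.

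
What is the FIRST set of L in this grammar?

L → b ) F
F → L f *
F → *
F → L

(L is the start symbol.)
{ 'b' }

From L → b ) F:
  - b is a terminal: add 'b' and stop

Collecting: FIRST(L) = { 'b' }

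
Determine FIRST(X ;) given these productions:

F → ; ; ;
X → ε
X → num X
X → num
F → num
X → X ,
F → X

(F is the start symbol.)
{ ',', ';', 'num' }

FIRST sets of the non-terminals involved (from the grammar, by fixed-point iteration):
  FIRST(X) = { ',', 'num', ε }

To compute FIRST(X ;), process the symbols left to right:
Symbol X is a non-terminal. Add FIRST(X) \ {ε} = { ',', 'num' }
X is nullable (ε ∈ FIRST(X)), continue to the next symbol.
Symbol ; is a terminal. Add ';' and stop.
FIRST(X ;) = { ',', ';', 'num' }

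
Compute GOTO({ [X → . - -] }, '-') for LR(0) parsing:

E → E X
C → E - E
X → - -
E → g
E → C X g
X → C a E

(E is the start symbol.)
GOTO(I, '-') = CLOSURE({ [A → αX.β] : [A → α.Xβ] ∈ I, X = '-' })

Items with dot before '-', with the dot advanced:
  [X → . - -] → [X → - . -]
Closure adds nothing (no advanced item has the dot before a non-terminal).

GOTO = { [X → - . -] }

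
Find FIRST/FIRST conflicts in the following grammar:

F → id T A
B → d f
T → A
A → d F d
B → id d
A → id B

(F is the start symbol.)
No FIRST/FIRST conflicts.

Productions for B:
  B → d f: FIRST = { 'd' }
  B → id d: FIRST = { 'id' }
Productions for A:
  A → d F d: FIRST = { 'd' }
  A → id B: FIRST = { 'id' }
F, T have only one production, so no FIRST/FIRST conflict is possible there.

All alternatives of each non-terminal have pairwise disjoint FIRST sets.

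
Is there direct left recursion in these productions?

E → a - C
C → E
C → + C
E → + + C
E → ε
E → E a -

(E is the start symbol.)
E → a - C: starts with a
C → E: starts with E
C → + C: starts with '+'
E → + + C: starts with '+'
E → ε: starts with ε
E → E a -: LEFT RECURSIVE (starts with E)

The grammar has direct left recursion on: E.

Answer: Yes, E is left-recursive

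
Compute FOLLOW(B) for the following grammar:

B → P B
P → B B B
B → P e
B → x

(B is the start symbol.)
To compute FOLLOW(B), find every occurrence of B on a right-hand side N → α B β: add FIRST(β) \ {ε}, and if β is empty or nullable also add FOLLOW(N). Iterate to a fixed point.

B is the start symbol, so $ ∈ FOLLOW(B).
In B → P B: B is at the end; this adds FOLLOW(B) to itself — nothing new
In P → B B B: B is followed by B B, add FIRST(B B) \ {ε} = { 'x' }
In P → B B B: B is followed by B, add FIRST(B) \ {ε} = { 'x' }
In P → B B B: B is at the end, add FOLLOW(P)

The FOLLOW sets referred to above (computed the same way, to a fixed point):
  FOLLOW(P) = { 'e', 'x' }

Taking the union: FOLLOW(B) = { $, 'e', 'x' }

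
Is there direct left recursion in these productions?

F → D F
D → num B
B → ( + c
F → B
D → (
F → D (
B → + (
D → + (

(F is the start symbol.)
No direct left recursion

F → D F: starts with D
D → num B: starts with num
B → ( + c: starts with '('
F → B: starts with B
D → (: starts with '('
F → D (: starts with D
B → + (: starts with '+'
D → + (: starts with '+'

No direct left recursion found.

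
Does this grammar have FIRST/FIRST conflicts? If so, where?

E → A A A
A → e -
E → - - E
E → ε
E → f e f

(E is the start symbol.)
FIRST sets of the non-terminals at (or reachable through a nullable prefix from) the front of some alternative:
  FIRST(A) = { 'e' }

Productions for E:
  E → A A A: FIRST = { 'e' }
  E → - - E: FIRST = { '-' }
  E → ε: FIRST = { ε }
  E → f e f: FIRST = { 'f' }
A has only one production, so no FIRST/FIRST conflict is possible there.

All alternatives of each non-terminal have pairwise disjoint FIRST sets.

Answer: No FIRST/FIRST conflicts.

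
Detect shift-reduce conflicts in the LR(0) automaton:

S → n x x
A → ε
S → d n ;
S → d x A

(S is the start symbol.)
No shift-reduce conflicts

A shift-reduce conflict occurs when an LR(0) state has both:
  - a complete (reduce) item [A → α .] (dot at the end), and
  - a shift item [B → β . c γ] (dot before a terminal).

Augment with S' → S and build the canonical LR(0) collection (I0 = CLOSURE({[S' → . S]}), then GOTO on every symbol after a dot until no new states appear). It has 10 states:
  I0: { [S → . d n ;], [S → . d x A], [S → . n x x], [S' → . S] }  — shift
  I1: { [S' → S .] }  — accept
  I2: { [S → d . n ;], [S → d . x A] }  — shift
  I3: { [S → n . x x] }  — shift
  I4: { [S → n x . x] }  — shift
  I5: { [S → n x x .] }  — reduce
  I6: { [S → d n . ;] }  — shift
  I7: { [A → .], [S → d x . A] }  — reduce
  I8: { [S → d x A .] }  — reduce
  I9: { [S → d n ; .] }  — reduce

No state contains both a complete item and a shift item.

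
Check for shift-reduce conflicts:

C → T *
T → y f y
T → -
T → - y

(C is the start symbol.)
Augment with C' → C and build the canonical LR(0) collection (I0 = CLOSURE({[C' → . C]}), then GOTO on every symbol after a dot until no new states appear). It has 9 states:
  I0: { [C → . T *], [C' → . C], [T → . - y], [T → . -], [T → . y f y] }  — shift
  I1: { [T → - . y], [T → - .] }  — shift, reduce
  I2: { [C' → C .] }  — accept
  I3: { [C → T . *] }  — shift
  I4: { [T → y . f y] }  — shift
  I5: { [T → y f . y] }  — shift
  I6: { [T → y f y .] }  — reduce
  I7: { [C → T * .] }  — reduce
  I8: { [T → - y .] }  — reduce

I1 contains reduce item [T → - .] and shift item [T → - . y] — shift-reduce conflict.

Answer: Yes — I1: [T → - .] vs [T → - . y]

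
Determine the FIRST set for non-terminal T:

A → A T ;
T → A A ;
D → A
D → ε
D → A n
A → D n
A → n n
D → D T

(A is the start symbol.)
FIRST sets of the other non-terminals involved (by the same procedure, iterated to a fixed point):
  FIRST(A) = { 'n' }

From T → A A ;:
  - A is a non-terminal: add FIRST(A) \ {ε} = { 'n' }
    A is not nullable, so stop

Collecting: FIRST(T) = { 'n' }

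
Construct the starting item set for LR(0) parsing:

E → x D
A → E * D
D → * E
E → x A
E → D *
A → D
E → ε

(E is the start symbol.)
First, augment the grammar with E' → E
I₀ = CLOSURE({ [E' → . E] }):
  [E' → . E] has the dot before E: add [E → . x D], [E → . x A], [E → . D *], [E → .]
  [E → . D *] has the dot before D: add [D → . * E]
No further items can be added.

I₀ = { [D → . * E], [E → . D *], [E → . x A], [E → . x D], [E → .], [E' → . E] }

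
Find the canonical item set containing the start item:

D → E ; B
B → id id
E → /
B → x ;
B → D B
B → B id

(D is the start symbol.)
{ [D → . E ; B], [D' → . D], [E → . /] }

First, augment the grammar with D' → D
I₀ = CLOSURE({ [D' → . D] }):
  [D' → . D] has the dot before D: add [D → . E ; B]
  [D → . E ; B] has the dot before E: add [E → . /]
No further items can be added.

I₀ = { [D → . E ; B], [D' → . D], [E → . /] }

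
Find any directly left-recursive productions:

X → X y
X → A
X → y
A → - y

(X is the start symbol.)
Yes, X is left-recursive

Direct left recursion occurs when N → N α for some non-terminal N (the right-hand side begins with the left-hand side itself).

X → X y: LEFT RECURSIVE (starts with X)
X → A: starts with A
X → y: starts with y
A → - y: starts with '-'

The grammar has direct left recursion on: X.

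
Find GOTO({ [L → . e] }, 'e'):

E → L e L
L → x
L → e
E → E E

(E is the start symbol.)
GOTO(I, 'e') = CLOSURE({ [A → αX.β] : [A → α.Xβ] ∈ I, X = 'e' })

Items with dot before 'e', with the dot advanced:
  [L → . e] → [L → e .]
Closure adds nothing (no advanced item has the dot before a non-terminal).

GOTO = { [L → e .] }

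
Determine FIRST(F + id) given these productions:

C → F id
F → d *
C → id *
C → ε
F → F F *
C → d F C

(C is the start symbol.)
FIRST sets of the non-terminals involved (from the grammar, by fixed-point iteration):
  FIRST(F) = { 'd' }

To compute FIRST(F + id), process the symbols left to right:
Symbol F is a non-terminal. Add FIRST(F) \ {ε} = { 'd' }
F is not nullable (ε ∉ FIRST(F)), so stop here.
FIRST(F + id) = { 'd' }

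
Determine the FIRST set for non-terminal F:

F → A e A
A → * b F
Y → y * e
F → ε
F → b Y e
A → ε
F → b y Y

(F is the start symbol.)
FIRST sets of the other non-terminals involved (by the same procedure, iterated to a fixed point):
  FIRST(A) = { '*', ε }

From F → A e A:
  - A is a non-terminal: add FIRST(A) \ {ε} = { '*' }
    A is nullable, so continue to the next symbol
  - e is a terminal: add 'e' and stop
From F → ε:
  - ε-production, so ε ∈ FIRST(F)
From F → b Y e:
  - b is a terminal: add 'b' and stop
From F → b y Y:
  - b is a terminal: add 'b' and stop

Collecting: FIRST(F) = { '*', 'b', 'e', ε }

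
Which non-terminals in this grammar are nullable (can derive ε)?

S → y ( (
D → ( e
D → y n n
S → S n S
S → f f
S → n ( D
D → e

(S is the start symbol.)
None

A non-terminal is nullable if it can derive ε (the empty string): either it has an ε-production, or it has a production whose right-hand side consists entirely of nullable non-terminals.

There are no ε-productions, so no non-terminal can derive ε.
No non-terminals are nullable.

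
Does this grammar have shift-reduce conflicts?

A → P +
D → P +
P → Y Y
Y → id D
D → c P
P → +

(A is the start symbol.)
No shift-reduce conflicts

A shift-reduce conflict occurs when an LR(0) state has both:
  - a complete (reduce) item [A → α .] (dot at the end), and
  - a shift item [B → β . c γ] (dot before a terminal).

Augment with A' → A and build the canonical LR(0) collection (I0 = CLOSURE({[A' → . A]}), then GOTO on every symbol after a dot until no new states appear). It has 13 states:
  I0: { [A → . P +], [A' → . A], [P → . +], [P → . Y Y], [Y → . id D] }  — shift
  I1: { [P → + .] }  — reduce
  I2: { [A' → A .] }  — accept
  I3: { [A → P . +] }  — shift
  I4: { [P → Y . Y], [Y → . id D] }  — shift
  I5: { [D → . P +], [D → . c P], [P → . +], [P → . Y Y], [Y → . id D], [Y → id . D] }  — shift
  I6: { [Y → id D .] }  — reduce
  I7: { [D → P . +] }  — shift
  I8: { [D → c . P], [P → . +], [P → . Y Y], [Y → . id D] }  — shift
  I9: { [D → c P .] }  — reduce
  I10: { [D → P + .] }  — reduce
  I11: { [P → Y Y .] }  — reduce
  I12: { [A → P + .] }  — reduce

No state contains both a complete item and a shift item.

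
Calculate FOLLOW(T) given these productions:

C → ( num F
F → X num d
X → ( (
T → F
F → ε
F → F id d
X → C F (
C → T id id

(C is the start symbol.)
{ 'id' }

To compute FOLLOW(T), find every occurrence of T on a right-hand side N → α T β: add FIRST(β) \ {ε}, and if β is empty or nullable also add FOLLOW(N). Iterate to a fixed point.

In C → T id id: T is followed by id id, add FIRST(id id) \ {ε} = { 'id' }

Taking the union: FOLLOW(T) = { 'id' }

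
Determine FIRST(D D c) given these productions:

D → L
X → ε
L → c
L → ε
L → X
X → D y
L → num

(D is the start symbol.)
FIRST sets of the non-terminals involved (from the grammar, by fixed-point iteration):
  FIRST(D) = { 'c', 'num', 'y', ε }

To compute FIRST(D D c), process the symbols left to right:
Symbol D is a non-terminal. Add FIRST(D) \ {ε} = { 'c', 'num', 'y' }
D is nullable (ε ∈ FIRST(D)), continue to the next symbol.
Symbol D is a non-terminal. Add FIRST(D) \ {ε} = { 'c', 'num', 'y' }
D is nullable (ε ∈ FIRST(D)), continue to the next symbol.
Symbol c is a terminal. Add 'c' and stop.
FIRST(D D c) = { 'c', 'num', 'y' }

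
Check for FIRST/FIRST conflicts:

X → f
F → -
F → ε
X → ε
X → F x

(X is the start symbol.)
FIRST sets of the non-terminals at (or reachable through a nullable prefix from) the front of some alternative:
  FIRST(F) = { '-', ε }

Productions for X:
  X → f: FIRST = { 'f' }
  X → ε: FIRST = { ε }
  X → F x: FIRST = { '-', 'x' }
Productions for F:
  F → -: FIRST = { '-' }
  F → ε: FIRST = { ε }

All alternatives of each non-terminal have pairwise disjoint FIRST sets.

Answer: No FIRST/FIRST conflicts.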